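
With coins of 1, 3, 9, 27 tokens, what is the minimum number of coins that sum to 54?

Greedy: take as many of the largest coin as possible, then repeat with the remainder.
54 = 2×27
Total coins = 2 = 2

2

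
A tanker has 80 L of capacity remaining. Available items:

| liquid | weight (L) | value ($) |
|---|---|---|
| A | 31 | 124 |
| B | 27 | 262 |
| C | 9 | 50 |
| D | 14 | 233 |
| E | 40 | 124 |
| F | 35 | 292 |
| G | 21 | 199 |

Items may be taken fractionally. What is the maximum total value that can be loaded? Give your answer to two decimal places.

844.17

Sort by value per unit weight and fill in that order.
Ratios (sorted): D 16.64, B 9.70, G 9.48, F 8.34, C 5.56, A 4.00, E 3.10
take D (14 @ 233); take B (27 @ 262); take G (21 @ 199); take 18/35 of F → 150.17. Capacity used 80/80.
Total value = 844.17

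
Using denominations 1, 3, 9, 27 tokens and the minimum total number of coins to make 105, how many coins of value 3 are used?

Use the largest denomination that fits, subtract, and repeat.
105 − 3×27→24 − 2×9→6 − 2×3→0
Count of 3: 2

2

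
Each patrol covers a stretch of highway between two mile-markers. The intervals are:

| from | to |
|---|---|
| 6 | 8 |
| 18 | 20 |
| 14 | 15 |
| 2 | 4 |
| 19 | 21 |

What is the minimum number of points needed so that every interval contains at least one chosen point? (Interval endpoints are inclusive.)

4

Sorted: [2,4] [6,8] [14,15] [18,20] [19,21]
{[2,4]} hit by 4; {[6,8]} hit by 8; {[14,15]} hit by 15; {[18,20],[19,21]} hit by 20.
Points: 4, 8, 15, 20 (4 total).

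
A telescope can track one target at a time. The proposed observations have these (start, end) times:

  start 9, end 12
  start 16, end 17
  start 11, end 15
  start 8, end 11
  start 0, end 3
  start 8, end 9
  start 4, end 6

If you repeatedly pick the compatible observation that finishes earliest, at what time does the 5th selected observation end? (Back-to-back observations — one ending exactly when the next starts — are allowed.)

17

By end time: (0,3), (4,6), (8,9), (8,11), (9,12), (11,15), (16,17).
Pick (0,3); next start ≥ 3 → (4,6); next start ≥ 6 → (8,9); next start ≥ 9 → (9,12); next start ≥ 12 → (16,17).
Selected: (0,3) (4,6) (8,9) (9,12) (16,17)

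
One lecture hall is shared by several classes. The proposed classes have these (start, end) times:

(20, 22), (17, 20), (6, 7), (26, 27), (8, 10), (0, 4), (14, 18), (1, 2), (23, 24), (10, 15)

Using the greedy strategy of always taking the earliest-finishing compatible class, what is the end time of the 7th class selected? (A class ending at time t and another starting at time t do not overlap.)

24

Sorted by end: (1,2)  (0,4)  (6,7)  (8,10)  (10,15)  (14,18)  (17,20)  (20,22)  (23,24)  (26,27)
take (1,2); skip (0,4); take (6,7); take (8,10); take (10,15); take (17,20); take (20,22); take (23,24); take (26,27).
Selected: (1,2) (6,7) (8,10) (10,15) (17,20) (20,22) (23,24) (26,27)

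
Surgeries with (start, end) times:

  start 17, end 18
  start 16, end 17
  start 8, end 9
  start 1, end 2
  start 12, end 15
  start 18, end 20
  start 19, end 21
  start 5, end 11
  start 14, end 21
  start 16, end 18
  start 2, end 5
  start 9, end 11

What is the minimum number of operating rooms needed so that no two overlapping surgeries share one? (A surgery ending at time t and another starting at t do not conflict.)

Count concurrent intervals with a sweep; the peak is the room count.
Events (time:±→running): 1:+→1 2:-→0 2:+→1 5:-→0 5:+→1 8:+→2 9:-→1 9:+→2 11:-→1 11:-→0 12:+→1 14:+→2 15:-→1 16:+→2 16:+→3 … peak 3.

3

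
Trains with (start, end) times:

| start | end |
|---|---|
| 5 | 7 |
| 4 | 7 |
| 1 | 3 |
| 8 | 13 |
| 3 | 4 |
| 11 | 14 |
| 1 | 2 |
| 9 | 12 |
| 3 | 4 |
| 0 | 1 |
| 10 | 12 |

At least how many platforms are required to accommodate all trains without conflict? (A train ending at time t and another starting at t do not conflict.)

4

Count concurrent intervals with a sweep; the peak is the room count.
Events (time:±→running): 0:+→1 1:-→0 1:+→1 1:+→2 2:-→1 3:-→0 3:+→1 3:+→2 4:-→1 4:-→0 4:+→1 5:+→2 7:-→1 7:-→0 8:+→1 9:+→2 10:+→3 11:+→4 … peak 4.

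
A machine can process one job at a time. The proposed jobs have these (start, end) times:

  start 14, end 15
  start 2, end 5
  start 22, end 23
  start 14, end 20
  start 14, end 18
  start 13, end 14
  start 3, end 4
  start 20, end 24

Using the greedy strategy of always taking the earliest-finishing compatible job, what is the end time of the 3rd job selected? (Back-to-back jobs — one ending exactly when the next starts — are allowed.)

Sort by end time and greedily take each interval whose start is ≥ the last chosen end.
Sorted by end: (3,4)  (2,5)  (13,14)  (14,15)  (14,18)  (14,20)  (22,23)  (20,24)
take (3,4); skip (2,5); take (13,14); take (14,15); take (22,23).
Selected: (3,4) (13,14) (14,15) (22,23)

15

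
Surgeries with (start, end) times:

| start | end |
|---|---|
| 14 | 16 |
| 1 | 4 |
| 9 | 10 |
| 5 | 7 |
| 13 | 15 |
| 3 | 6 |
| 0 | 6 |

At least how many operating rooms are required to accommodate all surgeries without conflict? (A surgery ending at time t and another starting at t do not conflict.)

3

starts: [0, 1, 3, 5, 9, 13, 14]
ends:   [4, 6, 6, 7, 10, 15, 16]
s0→1 s1→2 s3→3  — peak 3.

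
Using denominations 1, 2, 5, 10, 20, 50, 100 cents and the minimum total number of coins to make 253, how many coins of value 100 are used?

2

Greedy: take as many of the largest coin as possible, then repeat with the remainder.
253 − 2×100→53 − 1×50→3 − 1×2→1 − 1×1→0
Count of 100: 2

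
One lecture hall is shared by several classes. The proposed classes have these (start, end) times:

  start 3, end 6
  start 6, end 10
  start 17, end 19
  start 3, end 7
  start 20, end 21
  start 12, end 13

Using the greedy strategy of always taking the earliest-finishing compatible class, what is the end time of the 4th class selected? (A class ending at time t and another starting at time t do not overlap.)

Sorted by end: (3,6)  (3,7)  (6,10)  (12,13)  (17,19)  (20,21)
take (3,6); take (6,10); take (12,13); take (17,19); take (20,21).
Selected: (3,6) (6,10) (12,13) (17,19) (20,21)

19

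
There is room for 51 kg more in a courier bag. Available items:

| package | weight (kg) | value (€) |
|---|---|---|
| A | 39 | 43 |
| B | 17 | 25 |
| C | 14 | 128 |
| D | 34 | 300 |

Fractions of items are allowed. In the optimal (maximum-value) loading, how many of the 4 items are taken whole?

2

Greedy by value/weight ratio, highest first.
Order: C (128/14=9.14) > D (300/34=8.82) > B (25/17=1.47) > A (43/39=1.10)
Fill: take C (14 @ 128) → take D (34 @ 300) → take 3/17 of B → 4.41; 51/51 used.
2 item(s) taken whole; one partial (take 3/17 of B).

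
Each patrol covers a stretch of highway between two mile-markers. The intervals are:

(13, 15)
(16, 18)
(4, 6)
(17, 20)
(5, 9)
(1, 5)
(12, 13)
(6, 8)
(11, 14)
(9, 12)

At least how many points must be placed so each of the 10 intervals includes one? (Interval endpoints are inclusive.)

Sort by right endpoint; whenever an interval is uncovered, place a point at its right end.
By right end: [1,5]  [4,6]  [6,8]  [5,9]  [9,12]  [12,13]  [11,14]  [13,15]  [16,18]  [17,20]
[1,5] uncovered → point at 5; [6,8] uncovered → point at 8; [9,12] uncovered → point at 12; [13,15] uncovered → point at 15; [16,18] uncovered → point at 18.
Points: 5, 8, 12, 15, 18 (5 total).

5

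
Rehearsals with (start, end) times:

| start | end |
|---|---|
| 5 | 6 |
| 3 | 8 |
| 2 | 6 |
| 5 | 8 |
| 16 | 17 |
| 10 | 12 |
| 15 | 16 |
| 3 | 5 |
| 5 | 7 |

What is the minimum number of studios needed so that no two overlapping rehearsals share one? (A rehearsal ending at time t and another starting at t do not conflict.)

Count concurrent intervals with a sweep; the peak is the room count.
starts: [2, 3, 3, 5, 5, 5, 10, 15, 16]
ends:   [5, 6, 6, 7, 8, 8, 12, 16, 17]
s2→1 s3→2 s3→3 e5→2 s5→3 s5→4 s5→5  — peak 5.

5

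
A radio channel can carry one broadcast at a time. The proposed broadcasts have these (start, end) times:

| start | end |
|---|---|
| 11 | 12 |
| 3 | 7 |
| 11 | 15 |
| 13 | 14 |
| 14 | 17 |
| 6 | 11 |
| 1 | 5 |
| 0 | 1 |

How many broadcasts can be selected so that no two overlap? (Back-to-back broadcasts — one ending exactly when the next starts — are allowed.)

6

Order by finish time; keep every interval that doesn't clash with the previous kept one.
By end time: (0,1), (1,5), (3,7), (6,11), (11,12), (13,14), (11,15), (14,17).
Pick (0,1); next start ≥ 1 → (1,5); next start ≥ 5 → (6,11); next start ≥ 11 → (11,12); next start ≥ 12 → (13,14); next start ≥ 14 → (14,17).
Selected 6 broadcasts.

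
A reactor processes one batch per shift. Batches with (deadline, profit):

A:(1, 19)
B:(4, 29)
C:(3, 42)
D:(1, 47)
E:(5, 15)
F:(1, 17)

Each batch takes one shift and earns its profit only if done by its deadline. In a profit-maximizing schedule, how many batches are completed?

4

Profit order: D=47 C=42 B=29 A=19 F=17 E=15
Assign: D→slot 1, C→slot 3, B→slot 4, A skipped, F skipped, E→slot 5.
Slots: [1:D] [3:C] [4:B] [5:E]
4 of 6 scheduled.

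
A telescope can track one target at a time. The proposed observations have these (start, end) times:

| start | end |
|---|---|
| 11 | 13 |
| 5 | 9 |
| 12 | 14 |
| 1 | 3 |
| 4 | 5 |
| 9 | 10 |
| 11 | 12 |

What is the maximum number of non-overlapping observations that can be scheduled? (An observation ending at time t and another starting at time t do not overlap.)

By end time: (1,3), (4,5), (5,9), (9,10), (11,12), (11,13), (12,14).
Pick (1,3); next start ≥ 3 → (4,5); next start ≥ 5 → (5,9); next start ≥ 9 → (9,10); next start ≥ 10 → (11,12); next start ≥ 12 → (12,14).
Selected 6 observations.

6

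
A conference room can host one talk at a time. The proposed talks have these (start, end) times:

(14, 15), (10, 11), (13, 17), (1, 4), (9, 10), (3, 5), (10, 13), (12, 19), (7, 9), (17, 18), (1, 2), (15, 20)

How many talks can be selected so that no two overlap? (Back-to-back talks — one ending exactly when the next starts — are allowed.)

Sorted by end: (1,2)  (1,4)  (3,5)  (7,9)  (9,10)  (10,11)  (10,13)  (14,15)  (13,17)  (17,18)  (12,19)  (15,20)
take (1,2); take (3,5); take (7,9); take (9,10); take (10,11); take (14,15); skip (13,17); take (17,18); skip (12,19).
Selected 7 talks.

7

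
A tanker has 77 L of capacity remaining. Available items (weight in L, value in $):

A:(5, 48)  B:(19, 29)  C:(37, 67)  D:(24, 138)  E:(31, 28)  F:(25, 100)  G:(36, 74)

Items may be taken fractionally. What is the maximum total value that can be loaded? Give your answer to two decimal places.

Sort by value per unit weight and fill in that order.
Ratios (sorted): A 9.60, D 5.75, F 4.00, G 2.06, C 1.81, B 1.53, E 0.90
take A (5 @ 48); take D (24 @ 138); take F (25 @ 100); take 23/36 of G → 47.28. Capacity used 77/77.
Total value = 333.28

333.28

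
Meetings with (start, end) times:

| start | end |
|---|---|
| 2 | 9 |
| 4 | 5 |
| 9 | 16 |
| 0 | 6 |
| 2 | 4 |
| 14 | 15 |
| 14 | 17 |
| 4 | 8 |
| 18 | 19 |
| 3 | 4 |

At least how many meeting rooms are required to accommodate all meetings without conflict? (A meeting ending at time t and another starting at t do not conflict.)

starts: [0, 2, 2, 3, 4, 4, 9, 14, 14, 18]
ends:   [4, 4, 5, 6, 8, 9, 15, 16, 17, 19]
s0→1 s2→2 s2→3 s3→4  — peak 4.

4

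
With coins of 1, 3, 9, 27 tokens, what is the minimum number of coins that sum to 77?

7

77 − 2×27→23 − 2×9→5 − 1×3→2 − 2×1→0
Total coins = 2 + 2 + 1 + 2 = 7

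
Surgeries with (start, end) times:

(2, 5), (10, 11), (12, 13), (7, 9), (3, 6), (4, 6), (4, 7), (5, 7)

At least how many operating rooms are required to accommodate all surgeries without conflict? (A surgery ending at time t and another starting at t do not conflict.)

4

Count concurrent intervals with a sweep; the peak is the room count.
Events (time:±→running): 2:+→1 3:+→2 4:+→3 4:+→4 … peak 4.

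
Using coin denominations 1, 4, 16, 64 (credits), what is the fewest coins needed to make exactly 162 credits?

Greedy: take as many of the largest coin as possible, then repeat with the remainder.
162 = 2×64 + 2×16 + 2×1
Total coins = 2 + 2 + 2 = 6

6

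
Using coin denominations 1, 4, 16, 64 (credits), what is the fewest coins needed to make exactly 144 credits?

3

144 − 2×64→16 − 1×16→0
Total coins = 2 + 1 = 3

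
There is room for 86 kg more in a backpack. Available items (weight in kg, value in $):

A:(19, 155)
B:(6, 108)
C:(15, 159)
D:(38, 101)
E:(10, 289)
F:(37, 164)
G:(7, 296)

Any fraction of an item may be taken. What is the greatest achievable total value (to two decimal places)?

1135.54

Ratios (sorted): G 42.29, E 28.90, B 18.00, C 10.60, A 8.16, F 4.43, D 2.66
take G (7 @ 296); take E (10 @ 289); take B (6 @ 108); take C (15 @ 159); take A (19 @ 155); take 29/37 of F → 128.54. Capacity used 86/86.
Total value = 1135.54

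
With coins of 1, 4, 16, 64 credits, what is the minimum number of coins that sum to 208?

Use the largest denomination that fits, subtract, and repeat.
208 = 3×64 + 1×16
Total coins = 3 + 1 = 4

4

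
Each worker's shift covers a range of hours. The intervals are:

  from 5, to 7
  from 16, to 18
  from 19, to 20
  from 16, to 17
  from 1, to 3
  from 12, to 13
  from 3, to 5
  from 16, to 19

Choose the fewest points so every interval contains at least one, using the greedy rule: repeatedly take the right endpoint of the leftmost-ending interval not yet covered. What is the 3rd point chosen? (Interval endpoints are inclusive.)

By right end: [1,3]  [3,5]  [5,7]  [12,13]  [16,17]  [16,18]  [16,19]  [19,20]
[1,3] uncovered → point at 3; [5,7] uncovered → point at 7; [12,13] uncovered → point at 13; [16,17] uncovered → point at 17; [19,20] uncovered → point at 20.
Points: 3, 7, 13, 17, 20 (5 total).

13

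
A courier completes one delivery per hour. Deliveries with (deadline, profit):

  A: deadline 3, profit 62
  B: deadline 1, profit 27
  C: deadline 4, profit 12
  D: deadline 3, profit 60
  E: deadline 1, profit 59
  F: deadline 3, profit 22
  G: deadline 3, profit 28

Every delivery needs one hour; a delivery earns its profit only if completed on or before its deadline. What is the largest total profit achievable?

By profit: A(d3,62), D(d3,60), E(d1,59), G(d3,28), B(d1,27), F(d3,22), C(d4,12)
A→slot 3; D→slot 2; E→slot 1; G skipped; B skipped; F skipped; C→slot 4.
Profit = 59 + 60 + 62 + 12 = 193

193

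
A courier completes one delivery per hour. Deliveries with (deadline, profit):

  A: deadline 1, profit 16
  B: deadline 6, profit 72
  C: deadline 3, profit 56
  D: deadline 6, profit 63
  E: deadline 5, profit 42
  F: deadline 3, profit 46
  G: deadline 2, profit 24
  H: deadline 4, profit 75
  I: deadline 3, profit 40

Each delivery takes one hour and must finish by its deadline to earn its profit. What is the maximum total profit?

354

Take jobs in profit order; each goes to the latest open slot no later than its deadline.
Profit order: H=75 B=72 D=63 C=56 F=46 E=42 I=40 G=24 A=16
Assign: H→slot 4, B→slot 6, D→slot 5, C→slot 3, F→slot 2, E→slot 1, I skipped, G skipped, A skipped.
Slots: [1:E] [2:F] [3:C] [4:H] [5:D] [6:B]
Profit = 42 + 46 + 56 + 75 + 63 + 72 = 354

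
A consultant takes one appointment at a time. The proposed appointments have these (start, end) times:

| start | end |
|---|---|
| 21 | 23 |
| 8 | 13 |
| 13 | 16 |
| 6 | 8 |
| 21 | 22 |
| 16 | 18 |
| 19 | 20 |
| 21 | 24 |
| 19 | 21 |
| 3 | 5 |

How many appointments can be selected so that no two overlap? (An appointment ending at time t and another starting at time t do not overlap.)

Order by finish time; keep every interval that doesn't clash with the previous kept one.
Sorted by end: (3,5)  (6,8)  (8,13)  (13,16)  (16,18)  (19,20)  (19,21)  (21,22)  (21,23)  (21,24)
take (3,5); take (6,8); take (8,13); take (13,16); take (16,18); take (19,20); skip (19,21); take (21,22).
Selected 7 appointments.

7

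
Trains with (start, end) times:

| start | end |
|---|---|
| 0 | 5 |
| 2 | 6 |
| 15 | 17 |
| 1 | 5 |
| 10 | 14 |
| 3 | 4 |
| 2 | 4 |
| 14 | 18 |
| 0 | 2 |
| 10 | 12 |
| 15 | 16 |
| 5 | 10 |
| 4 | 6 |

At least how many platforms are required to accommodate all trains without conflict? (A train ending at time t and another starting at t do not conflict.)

5

The answer is the maximum number of intervals overlapping at any instant.
starts: [0, 0, 1, 2, 2, 3, 4, 5, 10, 10, 14, 15, 15]
ends:   [2, 4, 4, 5, 5, 6, 6, 10, 12, 14, 16, 17, 18]
s0→1 s0→2 s1→3 e2→2 s2→3 s2→4 s3→5  — peak 5.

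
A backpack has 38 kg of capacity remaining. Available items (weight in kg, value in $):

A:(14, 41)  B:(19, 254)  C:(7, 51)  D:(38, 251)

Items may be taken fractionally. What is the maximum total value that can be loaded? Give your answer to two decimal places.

384.26

Sort by value per unit weight and fill in that order.
Order: B (254/19=13.37) > C (51/7=7.29) > D (251/38=6.61) > A (41/14=2.93)
Fill: take B (19 @ 254) → take C (7 @ 51) → take 12/38 of D → 79.26; 38/38 used.
Total value = 384.26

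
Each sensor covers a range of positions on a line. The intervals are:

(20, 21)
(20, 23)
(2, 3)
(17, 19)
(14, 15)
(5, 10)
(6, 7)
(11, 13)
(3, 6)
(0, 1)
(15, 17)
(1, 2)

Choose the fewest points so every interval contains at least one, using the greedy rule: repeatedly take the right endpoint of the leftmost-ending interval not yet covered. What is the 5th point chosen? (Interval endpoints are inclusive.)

15

Sort by right endpoint; whenever an interval is uncovered, place a point at its right end.
Sorted: [0,1] [1,2] [2,3] [3,6] [6,7] [5,10] [11,13] [14,15] [15,17] [17,19] [20,21] [20,23]
{[0,1],[1,2]} hit by 1; {[2,3],[3,6]} hit by 3; {[6,7],[5,10]} hit by 7; {[11,13]} hit by 13; {[14,15],[15,17]} hit by 15; {[17,19]} hit by 19; {[20,21],[20,23]} hit by 21.
Points: 1, 3, 7, 13, 15, 19, 21 (7 total).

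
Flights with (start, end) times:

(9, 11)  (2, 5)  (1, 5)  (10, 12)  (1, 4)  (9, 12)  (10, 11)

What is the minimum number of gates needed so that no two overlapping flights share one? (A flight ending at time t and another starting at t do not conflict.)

Count concurrent intervals with a sweep; the peak is the room count.
starts: [1, 1, 2, 9, 9, 10, 10]
ends:   [4, 5, 5, 11, 11, 12, 12]
s1→1 s1→2 s2→3 e4→2 e5→1 e5→0 s9→1 s9→2 s10→3 s10→4  — peak 4.

4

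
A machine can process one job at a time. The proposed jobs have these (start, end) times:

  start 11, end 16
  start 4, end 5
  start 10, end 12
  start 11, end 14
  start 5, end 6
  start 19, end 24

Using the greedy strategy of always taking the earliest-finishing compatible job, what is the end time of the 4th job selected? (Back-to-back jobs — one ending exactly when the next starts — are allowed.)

24

Order by finish time; keep every interval that doesn't clash with the previous kept one.
Sorted by end: (4,5)  (5,6)  (10,12)  (11,14)  (11,16)  (19,24)
take (4,5); take (5,6); take (10,12); skip (11,14); take (19,24).
Selected: (4,5) (5,6) (10,12) (19,24)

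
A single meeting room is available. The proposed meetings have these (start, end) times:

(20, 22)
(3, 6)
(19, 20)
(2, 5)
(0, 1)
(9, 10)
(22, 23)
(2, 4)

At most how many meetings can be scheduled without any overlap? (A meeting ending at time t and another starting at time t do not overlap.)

6

Greedy by earliest finish: after sorting by end time, pick each interval compatible with the last pick.
Sorted by end: (0,1)  (2,4)  (2,5)  (3,6)  (9,10)  (19,20)  (20,22)  (22,23)
take (0,1); take (2,4); skip (3,6); take (9,10); take (19,20); take (20,22); take (22,23).
Selected 6 meetings.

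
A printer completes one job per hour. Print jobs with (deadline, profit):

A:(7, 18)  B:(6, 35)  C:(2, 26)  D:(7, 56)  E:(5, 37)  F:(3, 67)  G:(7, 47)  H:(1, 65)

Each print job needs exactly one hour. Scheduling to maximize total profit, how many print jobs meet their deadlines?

7

By profit: F(d3,67), H(d1,65), D(d7,56), G(d7,47), E(d5,37), B(d6,35), C(d2,26), A(d7,18)
F→slot 3; H→slot 1; D→slot 7; G→slot 6; E→slot 5; B→slot 4; C→slot 2; A skipped.
7 of 8 scheduled.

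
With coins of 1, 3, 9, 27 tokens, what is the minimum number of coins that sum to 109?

109 − 4×27→1 − 1×1→0
Total coins = 4 + 1 = 5

5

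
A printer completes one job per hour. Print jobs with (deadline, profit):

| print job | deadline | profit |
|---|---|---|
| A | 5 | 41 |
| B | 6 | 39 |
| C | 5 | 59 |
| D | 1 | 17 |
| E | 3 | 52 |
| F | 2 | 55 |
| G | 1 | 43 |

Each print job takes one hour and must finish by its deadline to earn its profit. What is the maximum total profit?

289

Profit order: C=59 F=55 E=52 G=43 A=41 B=39 D=17
Assign: C→slot 5, F→slot 2, E→slot 3, G→slot 1, A→slot 4, B→slot 6, D skipped.
Slots: [1:G] [2:F] [3:E] [4:A] [5:C] [6:B]
Profit = 43 + 55 + 52 + 41 + 59 + 39 = 289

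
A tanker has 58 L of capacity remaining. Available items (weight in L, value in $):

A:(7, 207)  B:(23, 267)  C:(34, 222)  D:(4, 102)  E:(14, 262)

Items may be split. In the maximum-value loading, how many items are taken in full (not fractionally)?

Sort by value per unit weight and fill in that order.
Order: A (207/7=29.57) > D (102/4=25.50) > E (262/14=18.71) > B (267/23=11.61) > C (222/34=6.53)
Fill: take A (7 @ 207) → take D (4 @ 102) → take E (14 @ 262) → take B (23 @ 267) → take 10/34 of C → 65.29; 58/58 used.
4 item(s) taken whole; one partial (take 10/34 of C).

4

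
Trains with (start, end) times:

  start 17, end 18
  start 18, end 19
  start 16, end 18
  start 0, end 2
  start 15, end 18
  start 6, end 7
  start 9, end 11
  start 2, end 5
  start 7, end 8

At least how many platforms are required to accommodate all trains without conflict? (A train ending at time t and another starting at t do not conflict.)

Events (time:±→running): 0:+→1 2:-→0 2:+→1 5:-→0 6:+→1 7:-→0 7:+→1 8:-→0 9:+→1 11:-→0 15:+→1 16:+→2 17:+→3 … peak 3.

3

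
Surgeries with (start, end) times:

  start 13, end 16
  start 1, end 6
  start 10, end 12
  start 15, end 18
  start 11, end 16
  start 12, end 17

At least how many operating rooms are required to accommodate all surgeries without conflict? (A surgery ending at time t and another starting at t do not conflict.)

Count concurrent intervals with a sweep; the peak is the room count.
Events (time:±→running): 1:+→1 6:-→0 10:+→1 11:+→2 12:-→1 12:+→2 13:+→3 15:+→4 … peak 4.

4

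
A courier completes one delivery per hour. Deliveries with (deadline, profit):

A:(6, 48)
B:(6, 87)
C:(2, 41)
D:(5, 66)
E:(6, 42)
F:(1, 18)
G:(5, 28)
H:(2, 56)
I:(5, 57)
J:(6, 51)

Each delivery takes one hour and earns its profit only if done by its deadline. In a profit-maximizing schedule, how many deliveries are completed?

Sort by profit descending; place each in the latest free slot ≤ its deadline.
Profit order: B=87 D=66 I=57 H=56 J=51 A=48 E=42 C=41 G=28 F=18
Assign: B→slot 6, D→slot 5, I→slot 4, H→slot 2, J→slot 3, A→slot 1, E skipped, C skipped, G skipped, F skipped.
Slots: [1:A] [2:H] [3:J] [4:I] [5:D] [6:B]
6 of 10 scheduled.

6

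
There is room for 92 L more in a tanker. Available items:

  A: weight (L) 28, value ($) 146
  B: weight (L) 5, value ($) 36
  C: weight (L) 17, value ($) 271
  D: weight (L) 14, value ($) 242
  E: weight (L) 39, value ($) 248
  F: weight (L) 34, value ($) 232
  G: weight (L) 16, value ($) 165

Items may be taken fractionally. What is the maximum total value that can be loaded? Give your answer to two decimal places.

Sort by value per unit weight and fill in that order.
Ratios (sorted): D 17.29, C 15.94, G 10.31, B 7.20, F 6.82, E 6.36, A 5.21
take D (14 @ 242); take C (17 @ 271); take G (16 @ 165); take B (5 @ 36); take F (34 @ 232); take 6/39 of E → 38.15. Capacity used 92/92.
Total value = 984.15

984.15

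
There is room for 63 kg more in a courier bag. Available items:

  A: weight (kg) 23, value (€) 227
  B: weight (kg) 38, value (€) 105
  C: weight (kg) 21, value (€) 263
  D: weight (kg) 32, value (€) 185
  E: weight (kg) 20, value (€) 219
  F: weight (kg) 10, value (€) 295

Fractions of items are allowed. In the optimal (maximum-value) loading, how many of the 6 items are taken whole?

3

Greedy by value/weight ratio, highest first.
Order: F (295/10=29.50) > C (263/21=12.52) > E (219/20=10.95) > A (227/23=9.87) > D (185/32=5.78) > B (105/38=2.76)
Fill: take F (10 @ 295) → take C (21 @ 263) → take E (20 @ 219) → take 12/23 of A → 118.43; 63/63 used.
3 item(s) taken whole; one partial (take 12/23 of A).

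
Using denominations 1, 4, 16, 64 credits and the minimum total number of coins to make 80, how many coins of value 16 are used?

1

Use the largest denomination that fits, subtract, and repeat.
80 = 1×64 + 1×16
Count of 16: 1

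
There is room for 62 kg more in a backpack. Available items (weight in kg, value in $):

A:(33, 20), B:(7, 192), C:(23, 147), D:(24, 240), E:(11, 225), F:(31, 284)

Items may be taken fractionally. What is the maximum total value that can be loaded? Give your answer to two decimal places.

Greedy by value/weight ratio, highest first.
Order: B (192/7=27.43) > E (225/11=20.45) > D (240/24=10.00) > F (284/31=9.16) > C (147/23=6.39) > A (20/33=0.61)
Fill: take B (7 @ 192) → take E (11 @ 225) → take D (24 @ 240) → take 20/31 of F → 183.23; 62/62 used.
Total value = 840.23

840.23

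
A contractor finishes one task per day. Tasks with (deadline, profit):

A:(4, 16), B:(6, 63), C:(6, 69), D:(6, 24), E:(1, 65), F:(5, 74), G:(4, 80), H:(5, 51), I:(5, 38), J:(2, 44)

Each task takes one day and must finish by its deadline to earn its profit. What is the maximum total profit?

402

Take jobs in profit order; each goes to the latest open slot no later than its deadline.
Profit order: G=80 F=74 C=69 E=65 B=63 H=51 J=44 I=38 D=24 A=16
Assign: G→slot 4, F→slot 5, C→slot 6, E→slot 1, B→slot 3, H→slot 2, J skipped, I skipped, D skipped, A skipped.
Slots: [1:E] [2:H] [3:B] [4:G] [5:F] [6:C]
Profit = 65 + 51 + 63 + 80 + 74 + 69 = 402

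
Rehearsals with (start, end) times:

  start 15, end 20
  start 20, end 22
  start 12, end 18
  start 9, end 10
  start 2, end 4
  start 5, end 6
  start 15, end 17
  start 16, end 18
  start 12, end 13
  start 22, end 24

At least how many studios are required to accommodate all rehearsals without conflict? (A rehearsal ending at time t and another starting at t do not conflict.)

4

starts: [2, 5, 9, 12, 12, 15, 15, 16, 20, 22]
ends:   [4, 6, 10, 13, 17, 18, 18, 20, 22, 24]
s2→1 e4→0 s5→1 e6→0 s9→1 e10→0 s12→1 s12→2 e13→1 s15→2 s15→3 s16→4  — peak 4.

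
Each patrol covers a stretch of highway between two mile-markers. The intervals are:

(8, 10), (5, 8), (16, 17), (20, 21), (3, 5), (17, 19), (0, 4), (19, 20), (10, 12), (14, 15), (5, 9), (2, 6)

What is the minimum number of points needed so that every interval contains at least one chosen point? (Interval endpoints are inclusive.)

Sort by right endpoint; whenever an interval is uncovered, place a point at its right end.
Sorted: [0,4] [3,5] [2,6] [5,8] [5,9] [8,10] [10,12] [14,15] [16,17] [17,19] [19,20] [20,21]
{[0,4],[3,5],[2,6]} hit by 4; {[5,8],[5,9],[8,10]} hit by 8; {[10,12]} hit by 12; {[14,15]} hit by 15; {[16,17],[17,19]} hit by 17; {[19,20],[20,21]} hit by 20.
Points: 4, 8, 12, 15, 17, 20 (6 total).

6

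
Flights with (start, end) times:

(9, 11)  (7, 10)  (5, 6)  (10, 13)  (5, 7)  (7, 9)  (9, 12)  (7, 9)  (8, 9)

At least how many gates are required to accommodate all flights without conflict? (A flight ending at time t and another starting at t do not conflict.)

Count concurrent intervals with a sweep; the peak is the room count.
starts: [5, 5, 7, 7, 7, 8, 9, 9, 10]
ends:   [6, 7, 9, 9, 9, 10, 11, 12, 13]
s5→1 s5→2 e6→1 e7→0 s7→1 s7→2 s7→3 s8→4  — peak 4.

4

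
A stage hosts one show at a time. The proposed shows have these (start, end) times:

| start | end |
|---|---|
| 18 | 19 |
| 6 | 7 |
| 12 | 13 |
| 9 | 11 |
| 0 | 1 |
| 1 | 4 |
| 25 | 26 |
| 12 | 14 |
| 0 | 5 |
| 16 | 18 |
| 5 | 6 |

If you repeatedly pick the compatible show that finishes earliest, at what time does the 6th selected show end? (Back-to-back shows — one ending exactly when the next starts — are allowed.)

13

Sort by end time and greedily take each interval whose start is ≥ the last chosen end.
Sorted by end: (0,1)  (1,4)  (0,5)  (5,6)  (6,7)  (9,11)  (12,13)  (12,14)  (16,18)  (18,19)  (25,26)
take (0,1); take (1,4); take (5,6); take (6,7); take (9,11); take (12,13); skip (12,14); take (16,18); take (18,19); take (25,26).
Selected: (0,1) (1,4) (5,6) (6,7) (9,11) (12,13) (16,18) (18,19) (25,26)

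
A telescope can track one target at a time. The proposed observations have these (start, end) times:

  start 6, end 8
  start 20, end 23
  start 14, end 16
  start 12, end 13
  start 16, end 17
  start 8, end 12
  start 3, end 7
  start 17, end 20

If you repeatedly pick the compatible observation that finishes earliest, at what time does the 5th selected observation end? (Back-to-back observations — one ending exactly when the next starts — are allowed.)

17

Greedy by earliest finish: after sorting by end time, pick each interval compatible with the last pick.
By end time: (3,7), (6,8), (8,12), (12,13), (14,16), (16,17), (17,20), (20,23).
Pick (3,7); next start ≥ 7 → (8,12); next start ≥ 12 → (12,13); next start ≥ 13 → (14,16); next start ≥ 16 → (16,17); next start ≥ 17 → (17,20); next start ≥ 20 → (20,23).
Selected: (3,7) (8,12) (12,13) (14,16) (16,17) (17,20) (20,23)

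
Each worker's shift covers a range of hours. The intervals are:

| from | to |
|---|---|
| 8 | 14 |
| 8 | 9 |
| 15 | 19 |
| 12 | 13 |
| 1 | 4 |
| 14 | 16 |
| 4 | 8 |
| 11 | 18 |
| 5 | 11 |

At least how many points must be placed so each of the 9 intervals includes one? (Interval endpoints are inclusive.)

Process intervals by earliest right end; each time one isn't hit yet, stab at its right endpoint.
Sorted: [1,4] [4,8] [8,9] [5,11] [12,13] [8,14] [14,16] [11,18] [15,19]
{[1,4],[4,8]} hit by 4; {[8,9],[5,11]} hit by 9; {[12,13],[8,14]} hit by 13; {[14,16],[11,18],[15,19]} hit by 16.
Points: 4, 9, 13, 16 (4 total).

4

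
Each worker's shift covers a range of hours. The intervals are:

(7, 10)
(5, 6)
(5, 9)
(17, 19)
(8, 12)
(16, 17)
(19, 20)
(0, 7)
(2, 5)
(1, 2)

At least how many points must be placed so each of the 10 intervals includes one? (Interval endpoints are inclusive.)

5

Process intervals by earliest right end; each time one isn't hit yet, stab at its right endpoint.
Sorted: [1,2] [2,5] [5,6] [0,7] [5,9] [7,10] [8,12] [16,17] [17,19] [19,20]
{[1,2],[2,5]} hit by 2; {[5,6],[0,7],[5,9]} hit by 6; {[7,10],[8,12]} hit by 10; {[16,17],[17,19]} hit by 17; {[19,20]} hit by 20.
Points: 2, 6, 10, 17, 20 (5 total).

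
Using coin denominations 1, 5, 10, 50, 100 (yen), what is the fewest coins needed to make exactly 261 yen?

Use the largest denomination that fits, subtract, and repeat.
261 − 2×100→61 − 1×50→11 − 1×10→1 − 1×1→0
Total coins = 2 + 1 + 1 + 1 = 5

5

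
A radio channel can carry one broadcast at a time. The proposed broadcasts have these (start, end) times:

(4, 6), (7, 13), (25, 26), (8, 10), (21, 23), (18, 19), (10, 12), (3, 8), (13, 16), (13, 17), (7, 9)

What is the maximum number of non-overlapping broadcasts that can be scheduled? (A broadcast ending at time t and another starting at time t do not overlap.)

Greedy by earliest finish: after sorting by end time, pick each interval compatible with the last pick.
By end time: (4,6), (3,8), (7,9), (8,10), (10,12), (7,13), (13,16), (13,17), (18,19), (21,23), (25,26).
Pick (4,6); next start ≥ 6 → (7,9); next start ≥ 9 → (10,12); next start ≥ 12 → (13,16); next start ≥ 16 → (18,19); next start ≥ 19 → (21,23); next start ≥ 23 → (25,26).
Selected 7 broadcasts.

7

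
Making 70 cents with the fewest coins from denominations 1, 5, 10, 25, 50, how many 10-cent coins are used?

2

70 = 1×50 + 2×10
Count of 10: 2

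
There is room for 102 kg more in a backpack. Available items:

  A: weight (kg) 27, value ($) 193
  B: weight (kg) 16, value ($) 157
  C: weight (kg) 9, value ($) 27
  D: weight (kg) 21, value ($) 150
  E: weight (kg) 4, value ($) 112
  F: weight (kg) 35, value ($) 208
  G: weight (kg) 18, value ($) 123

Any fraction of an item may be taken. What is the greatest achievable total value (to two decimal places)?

830.09

Order: E (112/4=28.00) > B (157/16=9.81) > A (193/27=7.15) > D (150/21=7.14) > G (123/18=6.83) > F (208/35=5.94) > C (27/9=3.00)
Fill: take E (4 @ 112) → take B (16 @ 157) → take A (27 @ 193) → take D (21 @ 150) → take G (18 @ 123) → take 16/35 of F → 95.09; 102/102 used.
Total value = 830.09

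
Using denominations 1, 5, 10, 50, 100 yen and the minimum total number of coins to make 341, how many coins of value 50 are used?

0

Use the largest denomination that fits, subtract, and repeat.
341 − 3×100→41 − 4×10→1 − 1×1→0
Count of 50: 0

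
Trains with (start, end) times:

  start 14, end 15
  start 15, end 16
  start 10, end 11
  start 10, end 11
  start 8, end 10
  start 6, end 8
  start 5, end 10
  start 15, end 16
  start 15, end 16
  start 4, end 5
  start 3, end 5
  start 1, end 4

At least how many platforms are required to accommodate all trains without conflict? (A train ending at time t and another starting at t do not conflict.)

starts: [1, 3, 4, 5, 6, 8, 10, 10, 14, 15, 15, 15]
ends:   [4, 5, 5, 8, 10, 10, 11, 11, 15, 16, 16, 16]
s1→1 s3→2 e4→1 s4→2 e5→1 e5→0 s5→1 s6→2 e8→1 s8→2 e10→1 e10→0 s10→1 s10→2 e11→1 e11→0 s14→1 e15→0 s15→1 s15→2 s15→3  — peak 3.

3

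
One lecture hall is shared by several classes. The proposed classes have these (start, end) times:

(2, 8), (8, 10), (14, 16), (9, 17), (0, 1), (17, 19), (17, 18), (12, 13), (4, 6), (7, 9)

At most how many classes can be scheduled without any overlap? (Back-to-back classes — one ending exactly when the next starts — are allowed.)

6

By end time: (0,1), (4,6), (2,8), (7,9), (8,10), (12,13), (14,16), (9,17), (17,18), (17,19).
Pick (0,1); next start ≥ 1 → (4,6); next start ≥ 6 → (7,9); next start ≥ 9 → (12,13); next start ≥ 13 → (14,16); next start ≥ 16 → (17,18).
Selected 6 classes.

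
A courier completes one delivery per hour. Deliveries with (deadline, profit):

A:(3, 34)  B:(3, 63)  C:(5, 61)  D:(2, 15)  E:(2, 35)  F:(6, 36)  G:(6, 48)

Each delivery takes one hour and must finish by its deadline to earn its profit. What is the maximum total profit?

277

Profit order: B=63 C=61 G=48 F=36 E=35 A=34 D=15
Assign: B→slot 3, C→slot 5, G→slot 6, F→slot 4, E→slot 2, A→slot 1, D skipped.
Slots: [1:A] [2:E] [3:B] [4:F] [5:C] [6:G]
Profit = 34 + 35 + 63 + 36 + 61 + 48 = 277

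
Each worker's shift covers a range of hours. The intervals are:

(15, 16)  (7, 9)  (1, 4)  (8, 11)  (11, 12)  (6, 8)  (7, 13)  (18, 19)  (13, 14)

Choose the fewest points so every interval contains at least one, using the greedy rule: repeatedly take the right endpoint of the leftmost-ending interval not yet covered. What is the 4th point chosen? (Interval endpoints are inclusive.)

14

Process intervals by earliest right end; each time one isn't hit yet, stab at its right endpoint.
Sorted: [1,4] [6,8] [7,9] [8,11] [11,12] [7,13] [13,14] [15,16] [18,19]
{[1,4]} hit by 4; {[6,8],[7,9],[8,11]} hit by 8; {[11,12],[7,13]} hit by 12; {[13,14]} hit by 14; {[15,16]} hit by 16; {[18,19]} hit by 19.
Points: 4, 8, 12, 14, 16, 19 (6 total).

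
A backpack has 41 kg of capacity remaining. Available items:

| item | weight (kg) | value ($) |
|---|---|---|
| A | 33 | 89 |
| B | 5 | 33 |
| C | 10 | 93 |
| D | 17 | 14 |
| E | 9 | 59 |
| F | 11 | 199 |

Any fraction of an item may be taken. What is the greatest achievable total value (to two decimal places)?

400.18

Greedy by value/weight ratio, highest first.
Order: F (199/11=18.09) > C (93/10=9.30) > B (33/5=6.60) > E (59/9=6.56) > A (89/33=2.70) > D (14/17=0.82)
Fill: take F (11 @ 199) → take C (10 @ 93) → take B (5 @ 33) → take E (9 @ 59) → take 6/33 of A → 16.18; 41/41 used.
Total value = 400.18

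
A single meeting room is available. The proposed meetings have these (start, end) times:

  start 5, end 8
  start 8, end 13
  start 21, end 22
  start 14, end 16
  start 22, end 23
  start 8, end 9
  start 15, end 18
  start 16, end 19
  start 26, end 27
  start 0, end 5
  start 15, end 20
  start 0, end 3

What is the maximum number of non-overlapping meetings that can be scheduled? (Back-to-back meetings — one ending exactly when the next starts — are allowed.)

Order by finish time; keep every interval that doesn't clash with the previous kept one.
Sorted by end: (0,3)  (0,5)  (5,8)  (8,9)  (8,13)  (14,16)  (15,18)  (16,19)  (15,20)  (21,22)  (22,23)  (26,27)
take (0,3); skip (0,5); take (5,8); take (8,9); skip (8,13); take (14,16); take (16,19); take (21,22); take (22,23); take (26,27).
Selected 8 meetings.

8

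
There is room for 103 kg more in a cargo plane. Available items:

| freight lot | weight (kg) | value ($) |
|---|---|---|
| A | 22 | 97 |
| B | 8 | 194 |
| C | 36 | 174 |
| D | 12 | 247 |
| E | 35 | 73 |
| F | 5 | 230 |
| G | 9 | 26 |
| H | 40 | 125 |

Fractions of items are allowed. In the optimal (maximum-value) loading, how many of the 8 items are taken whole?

5

Greedy by value/weight ratio, highest first.
Ratios (sorted): F 46.00, B 24.25, D 20.58, C 4.83, A 4.41, H 3.12, G 2.89, E 2.09
take F (5 @ 230); take B (8 @ 194); take D (12 @ 247); take C (36 @ 174); take A (22 @ 97); take 20/40 of H → 62.50. Capacity used 103/103.
5 item(s) taken whole; one partial (take 20/40 of H).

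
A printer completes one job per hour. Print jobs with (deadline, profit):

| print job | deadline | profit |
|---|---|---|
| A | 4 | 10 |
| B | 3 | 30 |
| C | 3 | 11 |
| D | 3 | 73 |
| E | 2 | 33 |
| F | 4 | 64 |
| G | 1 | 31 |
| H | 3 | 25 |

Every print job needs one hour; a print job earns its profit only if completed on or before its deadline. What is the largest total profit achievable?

Sort by profit descending; place each in the latest free slot ≤ its deadline.
Profit order: D=73 F=64 E=33 G=31 B=30 H=25 C=11 A=10
Assign: D→slot 3, F→slot 4, E→slot 2, G→slot 1, B skipped, H skipped, C skipped, A skipped.
Slots: [1:G] [2:E] [3:D] [4:F]
Profit = 31 + 33 + 73 + 64 = 201

201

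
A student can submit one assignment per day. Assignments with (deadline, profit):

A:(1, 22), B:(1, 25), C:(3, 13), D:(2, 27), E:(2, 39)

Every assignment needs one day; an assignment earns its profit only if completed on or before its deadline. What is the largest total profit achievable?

By profit: E(d2,39), D(d2,27), B(d1,25), A(d1,22), C(d3,13)
E→slot 2; D→slot 1; B skipped; A skipped; C→slot 3.
Profit = 27 + 39 + 13 = 79

79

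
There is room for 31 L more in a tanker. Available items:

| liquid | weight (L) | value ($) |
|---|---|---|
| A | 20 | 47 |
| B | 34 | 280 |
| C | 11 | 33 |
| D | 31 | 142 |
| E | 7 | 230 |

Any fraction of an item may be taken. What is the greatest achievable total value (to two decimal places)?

Greedy by value/weight ratio, highest first.
Order: E (230/7=32.86) > B (280/34=8.24) > D (142/31=4.58) > C (33/11=3.00) > A (47/20=2.35)
Fill: take E (7 @ 230) → take 24/34 of B → 197.65; 31/31 used.
Total value = 427.65

427.65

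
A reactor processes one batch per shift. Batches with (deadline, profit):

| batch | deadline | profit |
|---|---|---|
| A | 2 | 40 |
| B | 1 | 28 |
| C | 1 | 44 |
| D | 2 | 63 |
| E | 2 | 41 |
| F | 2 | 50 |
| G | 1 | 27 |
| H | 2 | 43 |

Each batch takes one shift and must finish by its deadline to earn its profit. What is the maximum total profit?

113

By profit: D(d2,63), F(d2,50), C(d1,44), H(d2,43), E(d2,41), A(d2,40), B(d1,28), G(d1,27)
D→slot 2; F→slot 1; C skipped; H skipped; E skipped; A skipped; B skipped; G skipped.
Profit = 50 + 63 = 113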